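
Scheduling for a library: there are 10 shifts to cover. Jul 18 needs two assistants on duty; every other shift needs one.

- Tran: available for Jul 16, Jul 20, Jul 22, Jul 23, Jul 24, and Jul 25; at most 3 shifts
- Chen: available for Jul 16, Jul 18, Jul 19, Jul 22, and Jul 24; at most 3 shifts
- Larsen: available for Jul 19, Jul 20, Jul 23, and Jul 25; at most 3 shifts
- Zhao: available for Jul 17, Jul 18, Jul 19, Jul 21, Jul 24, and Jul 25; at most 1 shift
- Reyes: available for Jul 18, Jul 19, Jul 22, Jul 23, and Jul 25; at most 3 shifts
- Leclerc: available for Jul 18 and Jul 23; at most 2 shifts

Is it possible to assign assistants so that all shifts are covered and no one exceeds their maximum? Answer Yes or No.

Total capacity is 15 and 11 slots are needed, so capacity alone doesn't rule it out.
Shifts {Jul 17, Jul 21} need 2 worker-slots in total, but the assistants available for any of those shifts (Zhao) can supply at most 1 among them. So no valid schedule exists.

No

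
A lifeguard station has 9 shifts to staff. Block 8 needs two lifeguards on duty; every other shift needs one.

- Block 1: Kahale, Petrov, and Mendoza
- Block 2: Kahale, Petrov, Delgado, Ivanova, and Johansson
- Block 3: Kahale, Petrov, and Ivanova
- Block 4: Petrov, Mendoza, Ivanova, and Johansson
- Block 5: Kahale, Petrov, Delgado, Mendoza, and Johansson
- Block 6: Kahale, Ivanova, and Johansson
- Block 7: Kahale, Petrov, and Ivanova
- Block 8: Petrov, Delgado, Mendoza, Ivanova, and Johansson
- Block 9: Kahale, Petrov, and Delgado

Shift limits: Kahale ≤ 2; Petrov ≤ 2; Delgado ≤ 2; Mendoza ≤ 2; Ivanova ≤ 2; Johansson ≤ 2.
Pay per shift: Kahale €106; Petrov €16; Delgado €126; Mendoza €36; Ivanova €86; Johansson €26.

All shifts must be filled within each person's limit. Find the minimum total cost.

Picking the cheapest available lifeguard for each shift independently would cost €180, but that ignores the shift limits.
An optimal schedule: Block 1→Petrov, Block 2→Kahale, Block 3→Petrov, Block 4→Johansson, Block 5→Mendoza, Block 6→Johansson, Block 7→Ivanova, Block 8→Mendoza+Ivanova, Block 9→Kahale.
Total: 16 + 106 + 16 + 26 + 36 + 26 + 86 + 36 + 86 + 106 = €540.

€540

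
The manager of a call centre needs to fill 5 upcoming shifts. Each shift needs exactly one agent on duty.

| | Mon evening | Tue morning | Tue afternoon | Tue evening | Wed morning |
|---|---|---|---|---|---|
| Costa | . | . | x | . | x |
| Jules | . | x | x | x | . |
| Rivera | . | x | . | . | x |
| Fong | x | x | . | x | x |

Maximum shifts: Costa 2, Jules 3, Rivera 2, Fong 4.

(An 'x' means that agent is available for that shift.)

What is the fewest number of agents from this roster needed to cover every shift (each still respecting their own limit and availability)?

5 slots to fill and no one can take more than 4, so at least ⌈5/4⌉ = 2 agents are needed.
Costa and Fong alone can cover everything: Mon evening→Fong, Tue morning→Fong, Tue afternoon→Costa, Tue evening→Fong, Wed morning→Costa.

2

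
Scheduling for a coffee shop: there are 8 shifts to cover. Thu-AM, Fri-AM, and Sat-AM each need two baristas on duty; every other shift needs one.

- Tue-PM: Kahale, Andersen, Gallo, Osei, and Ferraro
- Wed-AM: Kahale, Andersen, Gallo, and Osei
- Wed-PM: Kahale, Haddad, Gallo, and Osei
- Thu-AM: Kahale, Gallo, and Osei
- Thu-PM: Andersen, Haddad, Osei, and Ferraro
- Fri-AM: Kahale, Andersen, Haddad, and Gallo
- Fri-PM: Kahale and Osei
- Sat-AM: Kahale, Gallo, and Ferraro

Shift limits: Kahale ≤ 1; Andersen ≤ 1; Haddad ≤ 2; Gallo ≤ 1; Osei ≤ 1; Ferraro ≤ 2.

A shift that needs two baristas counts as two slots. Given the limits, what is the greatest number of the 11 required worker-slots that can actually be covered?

Total capacity across all baristas is 1+1+2+1+1+2 = 8, and 11 slots are needed, so at most 8 can be filled.
An assignment achieving 8: Tue-PM→Ferraro, Wed-AM→Andersen, Wed-PM→Haddad, Thu-AM→Gallo+Osei, Thu-PM→Haddad, Fri-PM→Kahale, Sat-AM→Ferraro.
Loads: Kahale 1/1, Andersen 1/1, Haddad 2/2, Gallo 1/1, Osei 1/1, Ferraro 2/2.

8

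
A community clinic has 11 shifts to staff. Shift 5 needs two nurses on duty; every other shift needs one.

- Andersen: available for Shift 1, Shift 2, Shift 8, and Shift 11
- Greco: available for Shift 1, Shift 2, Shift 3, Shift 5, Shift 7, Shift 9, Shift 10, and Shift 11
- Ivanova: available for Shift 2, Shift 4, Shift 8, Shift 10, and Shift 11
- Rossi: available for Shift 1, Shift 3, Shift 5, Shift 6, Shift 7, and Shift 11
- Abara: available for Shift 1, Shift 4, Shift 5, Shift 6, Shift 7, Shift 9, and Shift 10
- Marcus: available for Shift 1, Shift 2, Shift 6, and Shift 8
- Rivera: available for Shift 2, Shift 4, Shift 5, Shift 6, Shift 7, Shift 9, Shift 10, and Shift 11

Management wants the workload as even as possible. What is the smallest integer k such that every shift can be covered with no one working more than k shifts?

2

With 7 nurses and 12 worker-slots to fill, someone must work at least ⌈12/7⌉ = 2 shifts, so k ≥ 2.
k = 2 works: Shift 1→Andersen, Shift 2→Marcus, Shift 3→Greco, Shift 4→Ivanova, Shift 5→Abara+Rivera, Shift 6→Rossi, Shift 7→Rossi, Shift 8→Andersen, Shift 9→Greco, Shift 10→Ivanova, Shift 11→Rivera.
Loads: Andersen 2, Greco 2, Ivanova 2, Rossi 2, Abara 1, Marcus 1, Rivera 2 — all ≤ 2.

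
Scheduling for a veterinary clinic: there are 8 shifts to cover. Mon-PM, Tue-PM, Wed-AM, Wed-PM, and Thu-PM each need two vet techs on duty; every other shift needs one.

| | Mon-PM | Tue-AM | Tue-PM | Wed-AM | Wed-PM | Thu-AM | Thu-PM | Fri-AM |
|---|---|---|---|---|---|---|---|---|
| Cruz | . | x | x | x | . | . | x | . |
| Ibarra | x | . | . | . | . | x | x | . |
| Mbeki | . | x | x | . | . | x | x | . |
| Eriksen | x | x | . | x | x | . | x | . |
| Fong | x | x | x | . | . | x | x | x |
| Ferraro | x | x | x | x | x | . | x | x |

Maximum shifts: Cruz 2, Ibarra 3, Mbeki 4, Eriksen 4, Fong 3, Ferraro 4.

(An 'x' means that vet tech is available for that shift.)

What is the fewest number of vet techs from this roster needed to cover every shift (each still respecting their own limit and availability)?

13 slots to fill and no one can take more than 4, so at least ⌈13/4⌉ = 4 vet techs are needed.
Cruz, Ibarra, Eriksen, and Ferraro alone can cover everything: Mon-PM→Ibarra+Eriksen, Tue-AM→Cruz, Tue-PM→Cruz+Ferraro, Wed-AM→Eriksen+Ferraro, Wed-PM→Eriksen+Ferraro, Thu-AM→Ibarra, Thu-PM→Ibarra+Eriksen, Fri-AM→Ferraro.

4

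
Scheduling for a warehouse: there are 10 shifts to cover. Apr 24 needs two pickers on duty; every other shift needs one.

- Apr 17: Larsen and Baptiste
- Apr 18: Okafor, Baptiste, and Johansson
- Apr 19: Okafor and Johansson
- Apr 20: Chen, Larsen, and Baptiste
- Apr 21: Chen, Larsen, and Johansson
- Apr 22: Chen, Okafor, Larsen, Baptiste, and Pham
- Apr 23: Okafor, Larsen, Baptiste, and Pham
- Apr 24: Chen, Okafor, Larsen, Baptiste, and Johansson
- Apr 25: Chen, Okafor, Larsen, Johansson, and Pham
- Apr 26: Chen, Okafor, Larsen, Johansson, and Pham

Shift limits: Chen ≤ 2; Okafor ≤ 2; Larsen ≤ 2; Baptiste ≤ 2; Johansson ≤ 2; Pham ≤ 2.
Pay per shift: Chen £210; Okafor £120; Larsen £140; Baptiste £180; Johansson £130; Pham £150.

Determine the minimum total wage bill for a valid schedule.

Picking the cheapest available picker for each shift independently would cost £1380, but that ignores the shift limits.
An optimal schedule: Apr 17→Larsen, Apr 18→Okafor, Apr 19→Okafor, Apr 20→Larsen, Apr 21→Johansson, Apr 22→Baptiste, Apr 23→Pham, Apr 24→Baptiste+Chen, Apr 25→Johansson, Apr 26→Pham.
Total: 140 + 120 + 120 + 140 + 130 + 180 + 150 + 180 + 210 + 130 + 150 = £1650.

£1650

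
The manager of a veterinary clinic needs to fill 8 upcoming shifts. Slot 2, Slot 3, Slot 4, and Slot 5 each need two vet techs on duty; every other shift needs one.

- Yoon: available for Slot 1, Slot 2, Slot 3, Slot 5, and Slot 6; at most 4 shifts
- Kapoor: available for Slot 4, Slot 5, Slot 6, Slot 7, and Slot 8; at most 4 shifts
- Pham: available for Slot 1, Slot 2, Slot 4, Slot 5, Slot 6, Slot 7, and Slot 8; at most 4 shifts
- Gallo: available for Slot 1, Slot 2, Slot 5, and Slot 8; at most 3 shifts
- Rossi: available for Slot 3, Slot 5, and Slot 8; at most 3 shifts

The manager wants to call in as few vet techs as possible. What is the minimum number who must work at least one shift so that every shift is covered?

4

12 slots to fill and no one can take more than 4, so at least ⌈12/4⌉ = 3 vet techs are needed.
Shifts {Slot 3, Slot 4} need 4 slots, but among the vet techs available for them (Yoon, Kapoor, Pham, and Rossi) any 3 together supply at most 3. So 3 vet techs are not enough.
Yoon, Kapoor, Pham, and Rossi alone can cover everything: Slot 1→Yoon, Slot 2→Yoon+Pham, Slot 3→Yoon+Rossi, Slot 4→Kapoor+Pham, Slot 5→Kapoor+Pham, Slot 6→Yoon, Slot 7→Kapoor, Slot 8→Kapoor.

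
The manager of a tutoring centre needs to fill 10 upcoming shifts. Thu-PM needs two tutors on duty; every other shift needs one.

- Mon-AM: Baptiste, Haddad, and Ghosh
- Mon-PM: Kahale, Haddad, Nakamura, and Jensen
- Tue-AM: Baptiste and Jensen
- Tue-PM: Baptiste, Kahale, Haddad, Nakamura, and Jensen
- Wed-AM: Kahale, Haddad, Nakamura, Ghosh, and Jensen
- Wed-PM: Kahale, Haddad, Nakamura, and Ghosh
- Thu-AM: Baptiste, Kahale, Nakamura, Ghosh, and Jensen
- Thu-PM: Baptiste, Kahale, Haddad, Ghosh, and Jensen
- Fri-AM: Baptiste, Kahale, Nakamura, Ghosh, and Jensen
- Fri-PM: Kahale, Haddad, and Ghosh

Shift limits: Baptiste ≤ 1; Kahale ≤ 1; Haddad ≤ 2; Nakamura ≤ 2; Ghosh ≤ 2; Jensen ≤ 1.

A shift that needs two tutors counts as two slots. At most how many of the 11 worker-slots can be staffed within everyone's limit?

Total capacity across all tutors is 1+1+2+2+2+1 = 9, and 11 slots are needed, so at most 9 can be filled.
An assignment achieving 9: Mon-AM→Haddad, Mon-PM→Haddad, Tue-AM→Baptiste, Tue-PM→Nakamura, Wed-AM→Ghosh, Wed-PM→Nakamura, Thu-AM→Ghosh, Thu-PM→Jensen, Fri-PM→Kahale.
Loads: Baptiste 1/1, Kahale 1/1, Haddad 2/2, Nakamura 2/2, Ghosh 2/2, Jensen 1/1.

9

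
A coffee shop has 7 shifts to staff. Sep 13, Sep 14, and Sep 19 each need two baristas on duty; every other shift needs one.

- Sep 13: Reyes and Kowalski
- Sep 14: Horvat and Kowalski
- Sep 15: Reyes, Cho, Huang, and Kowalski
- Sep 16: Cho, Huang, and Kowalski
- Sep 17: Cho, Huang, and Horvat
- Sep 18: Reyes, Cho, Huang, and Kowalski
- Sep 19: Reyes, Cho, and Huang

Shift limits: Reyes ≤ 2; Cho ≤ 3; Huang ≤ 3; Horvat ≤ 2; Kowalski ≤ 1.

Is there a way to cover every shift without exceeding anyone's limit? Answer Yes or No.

No

Total capacity is 11 and 10 slots are needed, so capacity alone doesn't rule it out.
Shifts {Sep 13, Sep 14} need 4 worker-slots in total, but the baristas available for any of those shifts (Reyes, Horvat, and Kowalski) can supply at most 3 among them. So no valid schedule exists.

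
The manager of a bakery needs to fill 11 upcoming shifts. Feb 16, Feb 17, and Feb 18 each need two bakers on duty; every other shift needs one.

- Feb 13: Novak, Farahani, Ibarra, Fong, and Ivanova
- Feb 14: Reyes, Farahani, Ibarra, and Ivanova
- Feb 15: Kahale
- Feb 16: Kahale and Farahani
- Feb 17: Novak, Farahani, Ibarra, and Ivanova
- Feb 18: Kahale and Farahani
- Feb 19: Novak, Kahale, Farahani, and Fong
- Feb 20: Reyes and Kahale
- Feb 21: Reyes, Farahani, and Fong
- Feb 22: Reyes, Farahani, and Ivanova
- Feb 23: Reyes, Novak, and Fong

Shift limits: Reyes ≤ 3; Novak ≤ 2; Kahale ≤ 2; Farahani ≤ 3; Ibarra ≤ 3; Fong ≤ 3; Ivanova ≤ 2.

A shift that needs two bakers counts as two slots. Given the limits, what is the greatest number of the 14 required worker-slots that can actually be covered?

13

Total capacity across all bakers is 3+2+2+3+3+3+2 = 18, and 14 slots are needed, so at most 14 can be filled.
Shifts {Feb 15, Feb 16, Feb 18} need 5 slots but only Kahale and Farahani are available for them, supplying at most 4 — so at least 1 slot must go unfilled.
An assignment achieving 13: Feb 13→Ibarra, Feb 14→Farahani, Feb 15→Kahale, Feb 16→Kahale+Farahani, Feb 17→Novak+Ibarra, Feb 18→Farahani, Feb 19→Fong, Feb 20→Reyes, Feb 21→Reyes, Feb 22→Reyes, Feb 23→Novak.
Loads: Reyes 3/3, Novak 2/2, Kahale 2/2, Farahani 3/3, Ibarra 2/3, Fong 1/3, Ivanova 0/2.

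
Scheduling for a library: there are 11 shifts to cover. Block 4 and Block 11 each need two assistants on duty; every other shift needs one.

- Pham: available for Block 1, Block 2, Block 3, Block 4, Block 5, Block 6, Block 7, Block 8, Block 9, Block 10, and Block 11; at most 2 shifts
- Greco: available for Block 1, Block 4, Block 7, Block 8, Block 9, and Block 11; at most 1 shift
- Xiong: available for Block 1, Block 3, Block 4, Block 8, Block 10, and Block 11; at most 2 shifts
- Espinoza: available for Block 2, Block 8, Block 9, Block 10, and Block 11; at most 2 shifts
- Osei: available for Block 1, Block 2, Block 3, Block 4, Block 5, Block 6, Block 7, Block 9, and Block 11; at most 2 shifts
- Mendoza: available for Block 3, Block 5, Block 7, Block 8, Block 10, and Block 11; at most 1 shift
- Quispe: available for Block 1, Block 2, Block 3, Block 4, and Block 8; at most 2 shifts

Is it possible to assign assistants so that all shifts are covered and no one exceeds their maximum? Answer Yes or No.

Total capacity is 2+1+2+2+2+1+2 = 12 but 13 worker-slots are needed — infeasible.

No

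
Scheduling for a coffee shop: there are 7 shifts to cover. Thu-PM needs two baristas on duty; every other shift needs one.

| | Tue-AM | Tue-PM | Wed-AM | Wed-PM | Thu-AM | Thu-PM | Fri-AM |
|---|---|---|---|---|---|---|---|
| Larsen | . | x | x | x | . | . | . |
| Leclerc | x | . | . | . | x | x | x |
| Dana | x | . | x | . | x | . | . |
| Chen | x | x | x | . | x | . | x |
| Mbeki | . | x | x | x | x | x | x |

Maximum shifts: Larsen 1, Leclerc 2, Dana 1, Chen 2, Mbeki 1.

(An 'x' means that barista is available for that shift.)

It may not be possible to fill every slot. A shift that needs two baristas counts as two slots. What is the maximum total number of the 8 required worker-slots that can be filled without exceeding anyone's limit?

Total capacity across all baristas is 1+2+1+2+1 = 7, and 8 slots are needed, so at most 7 can be filled.
An assignment achieving 7: Tue-AM→Leclerc, Tue-PM→Chen, Wed-AM→Dana, Wed-PM→Larsen, Thu-PM→Leclerc+Mbeki, Fri-AM→Chen.
Loads: Larsen 1/1, Leclerc 2/2, Dana 1/1, Chen 2/2, Mbeki 1/1.

7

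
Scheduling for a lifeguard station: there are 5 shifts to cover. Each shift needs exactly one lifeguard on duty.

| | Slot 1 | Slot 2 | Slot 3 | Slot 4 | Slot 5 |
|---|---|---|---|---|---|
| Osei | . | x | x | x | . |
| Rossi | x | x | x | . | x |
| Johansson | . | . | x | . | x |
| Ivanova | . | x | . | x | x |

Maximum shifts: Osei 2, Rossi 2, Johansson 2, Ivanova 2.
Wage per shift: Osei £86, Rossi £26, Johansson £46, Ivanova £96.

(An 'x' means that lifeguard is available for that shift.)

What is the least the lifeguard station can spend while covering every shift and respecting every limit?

£230

Slot 1 can only be covered by Rossi, so that assignment is forced.
Picking the cheapest available lifeguard for each shift independently would cost £190, but that ignores the shift limits.
An optimal schedule: Slot 1→Rossi, Slot 2→Rossi, Slot 3→Johansson, Slot 4→Osei, Slot 5→Johansson.
Total: 26 + 26 + 46 + 86 + 46 = £230.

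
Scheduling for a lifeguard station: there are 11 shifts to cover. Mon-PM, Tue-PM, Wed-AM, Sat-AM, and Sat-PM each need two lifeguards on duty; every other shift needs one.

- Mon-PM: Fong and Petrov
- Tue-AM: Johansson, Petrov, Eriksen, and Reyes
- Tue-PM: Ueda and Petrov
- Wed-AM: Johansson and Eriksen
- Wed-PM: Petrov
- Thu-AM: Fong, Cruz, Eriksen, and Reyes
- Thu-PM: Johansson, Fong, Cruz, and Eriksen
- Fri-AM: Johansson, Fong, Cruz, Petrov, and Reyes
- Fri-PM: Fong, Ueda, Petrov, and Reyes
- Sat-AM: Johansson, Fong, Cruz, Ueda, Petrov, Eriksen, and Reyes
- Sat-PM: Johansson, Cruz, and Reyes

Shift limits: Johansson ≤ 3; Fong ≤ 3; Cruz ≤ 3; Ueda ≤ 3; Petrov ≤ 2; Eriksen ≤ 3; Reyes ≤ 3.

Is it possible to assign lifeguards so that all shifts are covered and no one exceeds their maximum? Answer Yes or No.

Total capacity is 20 and 16 slots are needed, so capacity alone doesn't rule it out.
Shifts {Mon-PM, Tue-PM, Wed-PM} need 5 worker-slots in total, but the lifeguards available for any of those shifts (Fong, Ueda, and Petrov) can supply at most 4 among them. So no valid schedule exists.

No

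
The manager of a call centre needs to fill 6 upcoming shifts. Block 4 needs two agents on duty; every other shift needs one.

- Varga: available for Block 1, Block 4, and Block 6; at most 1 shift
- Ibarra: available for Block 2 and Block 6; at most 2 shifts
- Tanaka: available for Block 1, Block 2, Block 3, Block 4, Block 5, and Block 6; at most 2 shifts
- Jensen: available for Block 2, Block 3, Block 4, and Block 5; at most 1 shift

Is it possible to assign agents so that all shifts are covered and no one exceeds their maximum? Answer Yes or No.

No

Shifts {Block 1, Block 3, Block 4, Block 5} need 5 worker-slots in total, but the agents available for any of those shifts (Varga, Tanaka, and Jensen) can supply at most 4 among them. So no valid schedule exists.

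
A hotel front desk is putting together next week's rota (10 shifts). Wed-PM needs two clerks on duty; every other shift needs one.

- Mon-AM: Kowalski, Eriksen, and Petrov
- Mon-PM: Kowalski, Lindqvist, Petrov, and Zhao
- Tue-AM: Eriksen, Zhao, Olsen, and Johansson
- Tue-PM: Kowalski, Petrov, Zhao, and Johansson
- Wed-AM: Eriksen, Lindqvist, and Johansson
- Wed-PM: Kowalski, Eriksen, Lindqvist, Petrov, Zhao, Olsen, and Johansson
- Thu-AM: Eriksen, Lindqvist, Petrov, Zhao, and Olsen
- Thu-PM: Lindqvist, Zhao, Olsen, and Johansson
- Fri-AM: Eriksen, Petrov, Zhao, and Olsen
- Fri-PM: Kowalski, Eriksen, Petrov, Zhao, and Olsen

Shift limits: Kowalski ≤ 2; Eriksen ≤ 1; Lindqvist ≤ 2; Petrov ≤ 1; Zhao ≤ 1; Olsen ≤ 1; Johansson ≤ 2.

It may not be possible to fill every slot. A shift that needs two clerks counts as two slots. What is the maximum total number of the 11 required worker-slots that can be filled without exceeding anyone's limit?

10

Total capacity across all clerks is 2+1+2+1+1+1+2 = 10, and 11 slots are needed, so at most 10 can be filled.
An assignment achieving 10: Mon-AM→Kowalski, Mon-PM→Kowalski, Tue-AM→Zhao, Tue-PM→Petrov, Wed-AM→Eriksen, Wed-PM→Lindqvist+Johansson, Thu-AM→Lindqvist, Thu-PM→Johansson, Fri-AM→Olsen.
Loads: Kowalski 2/2, Eriksen 1/1, Lindqvist 2/2, Petrov 1/1, Zhao 1/1, Olsen 1/1, Johansson 2/2.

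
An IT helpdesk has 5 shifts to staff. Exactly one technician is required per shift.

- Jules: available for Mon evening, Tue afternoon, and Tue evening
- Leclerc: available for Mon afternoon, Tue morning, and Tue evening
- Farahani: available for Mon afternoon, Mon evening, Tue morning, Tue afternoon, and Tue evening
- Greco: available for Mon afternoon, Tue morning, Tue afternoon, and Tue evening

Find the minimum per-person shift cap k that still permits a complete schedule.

2

With 4 technicians and 5 worker-slots to fill, someone must work at least ⌈5/4⌉ = 2 shifts, so k ≥ 2.
k = 2 works: Mon afternoon→Leclerc, Mon evening→Jules, Tue morning→Leclerc, Tue afternoon→Jules, Tue evening→Farahani.
Loads: Jules 2, Leclerc 2, Farahani 1, Greco 0 — all ≤ 2.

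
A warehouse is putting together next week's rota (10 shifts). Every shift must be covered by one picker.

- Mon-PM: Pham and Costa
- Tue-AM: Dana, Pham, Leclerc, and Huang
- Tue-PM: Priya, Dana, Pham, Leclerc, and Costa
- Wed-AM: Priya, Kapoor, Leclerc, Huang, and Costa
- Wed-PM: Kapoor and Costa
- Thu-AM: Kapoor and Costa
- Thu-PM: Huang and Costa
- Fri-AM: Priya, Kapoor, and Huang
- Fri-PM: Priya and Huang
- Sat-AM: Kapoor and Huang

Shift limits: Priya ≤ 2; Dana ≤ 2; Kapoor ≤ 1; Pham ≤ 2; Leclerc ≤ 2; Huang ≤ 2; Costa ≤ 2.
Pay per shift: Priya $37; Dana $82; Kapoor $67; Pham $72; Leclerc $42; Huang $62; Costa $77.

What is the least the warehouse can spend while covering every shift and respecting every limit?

Picking the cheapest available picker for each shift independently would cost $520, but that ignores the shift limits.
An optimal schedule: Mon-PM→Pham, Tue-AM→Leclerc, Tue-PM→Pham, Wed-AM→Leclerc, Wed-PM→Kapoor, Thu-AM→Costa, Thu-PM→Huang, Fri-AM→Priya, Fri-PM→Priya, Sat-AM→Huang.
Total: 72 + 42 + 72 + 42 + 67 + 77 + 62 + 37 + 37 + 62 = $570.

$570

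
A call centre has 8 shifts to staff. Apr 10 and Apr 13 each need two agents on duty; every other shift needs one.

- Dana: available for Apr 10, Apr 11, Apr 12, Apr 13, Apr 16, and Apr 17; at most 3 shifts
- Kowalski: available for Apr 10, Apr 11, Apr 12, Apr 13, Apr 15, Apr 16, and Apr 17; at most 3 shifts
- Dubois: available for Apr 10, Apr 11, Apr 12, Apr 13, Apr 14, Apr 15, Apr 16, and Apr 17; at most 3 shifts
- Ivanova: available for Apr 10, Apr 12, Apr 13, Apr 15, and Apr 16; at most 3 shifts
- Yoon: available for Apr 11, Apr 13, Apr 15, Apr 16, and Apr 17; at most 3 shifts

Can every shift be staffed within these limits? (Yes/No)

Apr 14 can only be covered by Dubois, so that assignment is forced.
One valid schedule: Apr 10→Kowalski+Dubois, Apr 11→Dana, Apr 12→Dana, Apr 13→Dubois+Ivanova, Apr 14→Dubois, Apr 15→Kowalski, Apr 16→Kowalski, Apr 17→Dana.
Loads: Dana 3/3, Kowalski 3/3, Dubois 3/3, Ivanova 1/3, Yoon 0/3 — all within limits.

Yes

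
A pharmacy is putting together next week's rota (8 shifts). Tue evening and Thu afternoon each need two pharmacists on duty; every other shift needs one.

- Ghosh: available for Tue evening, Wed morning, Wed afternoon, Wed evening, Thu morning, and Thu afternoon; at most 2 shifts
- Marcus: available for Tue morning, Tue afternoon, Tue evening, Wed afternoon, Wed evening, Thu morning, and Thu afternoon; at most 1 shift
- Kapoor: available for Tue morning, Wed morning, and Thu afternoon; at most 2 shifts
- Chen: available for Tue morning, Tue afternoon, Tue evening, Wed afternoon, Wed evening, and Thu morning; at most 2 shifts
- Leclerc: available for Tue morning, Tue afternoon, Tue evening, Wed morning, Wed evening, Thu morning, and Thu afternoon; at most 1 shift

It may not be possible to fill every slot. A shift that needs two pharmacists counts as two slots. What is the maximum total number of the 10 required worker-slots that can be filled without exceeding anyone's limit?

8

Total capacity across all pharmacists is 2+1+2+2+1 = 8, and 10 slots are needed, so at most 8 can be filled.
An assignment achieving 8: Tue morning→Kapoor, Tue afternoon→Marcus, Tue evening→Chen+Leclerc, Wed morning→Ghosh, Wed afternoon→Ghosh, Wed evening→Chen, Thu afternoon→Kapoor.
Loads: Ghosh 2/2, Marcus 1/1, Kapoor 2/2, Chen 2/2, Leclerc 1/1.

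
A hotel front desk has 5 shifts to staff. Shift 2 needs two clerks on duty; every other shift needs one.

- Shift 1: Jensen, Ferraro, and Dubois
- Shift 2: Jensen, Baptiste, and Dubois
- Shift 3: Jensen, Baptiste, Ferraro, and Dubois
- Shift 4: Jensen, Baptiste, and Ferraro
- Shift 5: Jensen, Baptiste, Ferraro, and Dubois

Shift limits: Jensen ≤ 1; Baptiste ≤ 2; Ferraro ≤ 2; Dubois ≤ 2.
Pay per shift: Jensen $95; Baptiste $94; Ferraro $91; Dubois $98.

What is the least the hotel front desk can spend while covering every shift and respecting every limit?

Picking the cheapest available clerk for each shift independently would cost $553, but that ignores the shift limits.
An optimal schedule: Shift 1→Jensen, Shift 2→Baptiste+Dubois, Shift 3→Ferraro, Shift 4→Baptiste, Shift 5→Ferraro.
Total: 95 + 94 + 98 + 91 + 94 + 91 = $563.

$563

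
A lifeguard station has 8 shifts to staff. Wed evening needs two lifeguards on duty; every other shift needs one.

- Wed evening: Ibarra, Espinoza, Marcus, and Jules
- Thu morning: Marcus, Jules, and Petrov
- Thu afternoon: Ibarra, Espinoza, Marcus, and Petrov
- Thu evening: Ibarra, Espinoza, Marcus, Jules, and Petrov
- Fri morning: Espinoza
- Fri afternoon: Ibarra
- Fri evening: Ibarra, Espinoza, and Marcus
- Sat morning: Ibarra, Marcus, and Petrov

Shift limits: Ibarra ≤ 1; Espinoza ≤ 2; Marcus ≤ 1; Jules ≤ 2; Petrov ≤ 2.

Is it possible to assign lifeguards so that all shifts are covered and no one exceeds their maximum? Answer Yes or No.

Total capacity is 1+2+1+2+2 = 8 but 9 worker-slots are needed — infeasible.

No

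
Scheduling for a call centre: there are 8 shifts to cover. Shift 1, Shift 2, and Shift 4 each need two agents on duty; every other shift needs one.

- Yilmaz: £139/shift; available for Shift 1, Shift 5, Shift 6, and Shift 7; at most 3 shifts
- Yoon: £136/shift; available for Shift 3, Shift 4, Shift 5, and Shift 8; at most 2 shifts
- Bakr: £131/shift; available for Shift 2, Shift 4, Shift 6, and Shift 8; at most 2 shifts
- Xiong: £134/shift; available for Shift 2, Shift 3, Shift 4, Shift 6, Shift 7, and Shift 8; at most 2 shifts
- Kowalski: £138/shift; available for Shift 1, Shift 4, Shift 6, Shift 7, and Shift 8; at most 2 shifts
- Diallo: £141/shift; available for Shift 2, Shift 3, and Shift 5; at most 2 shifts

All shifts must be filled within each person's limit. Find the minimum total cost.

Shift 1 can only be covered by Yilmaz and Kowalski, so that assignment is forced.
Picking the cheapest available agent for each shift independently would cost £1473, but that ignores the shift limits.
An optimal schedule: Shift 1→Yilmaz+Kowalski, Shift 2→Bakr+Xiong, Shift 3→Yoon, Shift 4→Xiong+Kowalski, Shift 5→Yilmaz, Shift 6→Bakr, Shift 7→Yilmaz, Shift 8→Yoon.
Total: 139 + 138 + 131 + 134 + 136 + 134 + 138 + 139 + 131 + 139 + 136 = £1495.

£1495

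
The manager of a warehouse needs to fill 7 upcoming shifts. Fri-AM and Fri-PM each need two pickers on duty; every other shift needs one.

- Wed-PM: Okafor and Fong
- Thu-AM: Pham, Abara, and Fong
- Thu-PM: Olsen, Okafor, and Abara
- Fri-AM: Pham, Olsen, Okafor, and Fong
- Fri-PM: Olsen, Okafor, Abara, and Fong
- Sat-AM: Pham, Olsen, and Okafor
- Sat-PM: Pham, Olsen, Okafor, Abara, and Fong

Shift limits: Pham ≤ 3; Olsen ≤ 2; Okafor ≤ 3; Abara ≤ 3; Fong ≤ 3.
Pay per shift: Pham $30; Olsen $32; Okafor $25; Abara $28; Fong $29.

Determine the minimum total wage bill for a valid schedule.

$246

Picking the cheapest available picker for each shift independently would cost $235, but that ignores the shift limits.
An optimal schedule: Wed-PM→Okafor, Thu-AM→Abara, Thu-PM→Abara, Fri-AM→Okafor+Fong, Fri-PM→Abara+Fong, Sat-AM→Okafor, Sat-PM→Fong.
Total: 25 + 28 + 28 + 25 + 29 + 28 + 29 + 25 + 29 = $246.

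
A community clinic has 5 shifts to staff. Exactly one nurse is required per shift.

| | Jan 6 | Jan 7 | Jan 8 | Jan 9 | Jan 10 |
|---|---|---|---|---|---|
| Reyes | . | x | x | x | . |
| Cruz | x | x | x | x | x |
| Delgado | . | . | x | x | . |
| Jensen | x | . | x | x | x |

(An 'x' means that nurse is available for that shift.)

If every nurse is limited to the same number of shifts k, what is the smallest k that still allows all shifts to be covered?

With 4 nurses and 5 worker-slots to fill, someone must work at least ⌈5/4⌉ = 2 shifts, so k ≥ 2.
k = 2 works: Jan 6→Cruz, Jan 7→Reyes, Jan 8→Reyes, Jan 9→Delgado, Jan 10→Cruz.
Loads: Reyes 2, Cruz 2, Delgado 1, Jensen 0 — all ≤ 2.

2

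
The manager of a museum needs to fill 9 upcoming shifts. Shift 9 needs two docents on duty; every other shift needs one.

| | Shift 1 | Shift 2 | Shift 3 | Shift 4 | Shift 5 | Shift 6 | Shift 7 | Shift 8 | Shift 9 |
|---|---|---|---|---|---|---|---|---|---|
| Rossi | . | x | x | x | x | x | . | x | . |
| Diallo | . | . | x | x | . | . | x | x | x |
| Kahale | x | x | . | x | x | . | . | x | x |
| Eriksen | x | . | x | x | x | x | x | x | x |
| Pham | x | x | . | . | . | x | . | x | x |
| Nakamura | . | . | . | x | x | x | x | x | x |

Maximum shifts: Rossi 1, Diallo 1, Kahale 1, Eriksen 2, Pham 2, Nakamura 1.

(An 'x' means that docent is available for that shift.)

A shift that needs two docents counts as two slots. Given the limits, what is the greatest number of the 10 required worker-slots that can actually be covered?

Total capacity across all docents is 1+1+1+2+2+1 = 8, and 10 slots are needed, so at most 8 can be filled.
An assignment achieving 8: Shift 1→Kahale, Shift 2→Rossi, Shift 3→Diallo, Shift 4→Nakamura, Shift 5→Eriksen, Shift 6→Pham, Shift 7→Eriksen, Shift 9→Pham.
Loads: Rossi 1/1, Diallo 1/1, Kahale 1/1, Eriksen 2/2, Pham 2/2, Nakamura 1/1.

8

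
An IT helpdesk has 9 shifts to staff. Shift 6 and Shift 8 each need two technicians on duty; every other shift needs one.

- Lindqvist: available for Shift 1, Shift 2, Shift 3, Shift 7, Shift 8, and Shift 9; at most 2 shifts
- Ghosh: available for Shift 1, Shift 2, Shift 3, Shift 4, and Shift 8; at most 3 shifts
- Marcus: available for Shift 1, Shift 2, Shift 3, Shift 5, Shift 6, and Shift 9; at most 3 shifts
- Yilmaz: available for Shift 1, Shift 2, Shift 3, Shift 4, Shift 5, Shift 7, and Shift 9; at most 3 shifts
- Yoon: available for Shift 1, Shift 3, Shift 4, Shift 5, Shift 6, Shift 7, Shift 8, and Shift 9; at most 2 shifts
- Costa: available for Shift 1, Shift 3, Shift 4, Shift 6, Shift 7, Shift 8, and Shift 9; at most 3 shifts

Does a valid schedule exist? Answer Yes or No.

One valid schedule: Shift 1→Ghosh, Shift 2→Lindqvist, Shift 3→Ghosh, Shift 4→Ghosh, Shift 5→Marcus, Shift 6→Marcus+Yoon, Shift 7→Lindqvist, Shift 8→Yoon+Costa, Shift 9→Marcus.
Loads: Lindqvist 2/2, Ghosh 3/3, Marcus 3/3, Yilmaz 0/3, Yoon 2/2, Costa 1/3 — all within limits.

Yes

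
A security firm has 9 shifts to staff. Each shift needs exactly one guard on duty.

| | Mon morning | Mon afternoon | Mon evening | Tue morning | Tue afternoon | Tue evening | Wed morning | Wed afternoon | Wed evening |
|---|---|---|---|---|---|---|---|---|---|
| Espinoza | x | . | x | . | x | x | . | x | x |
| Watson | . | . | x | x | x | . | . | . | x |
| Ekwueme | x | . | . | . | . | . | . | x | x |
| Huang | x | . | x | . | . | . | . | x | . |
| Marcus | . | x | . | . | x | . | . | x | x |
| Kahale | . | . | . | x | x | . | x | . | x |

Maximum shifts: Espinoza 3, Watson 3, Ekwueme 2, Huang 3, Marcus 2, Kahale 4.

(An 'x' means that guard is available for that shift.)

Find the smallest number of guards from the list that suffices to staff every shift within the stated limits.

9 slots to fill and no one can take more than 4, so at least ⌈9/4⌉ = 3 guards are needed.
Espinoza, Marcus, and Kahale alone can cover everything: Mon morning→Espinoza, Mon afternoon→Marcus, Mon evening→Espinoza, Tue morning→Kahale, Tue afternoon→Kahale, Tue evening→Espinoza, Wed morning→Kahale, Wed afternoon→Marcus, Wed evening→Kahale.

3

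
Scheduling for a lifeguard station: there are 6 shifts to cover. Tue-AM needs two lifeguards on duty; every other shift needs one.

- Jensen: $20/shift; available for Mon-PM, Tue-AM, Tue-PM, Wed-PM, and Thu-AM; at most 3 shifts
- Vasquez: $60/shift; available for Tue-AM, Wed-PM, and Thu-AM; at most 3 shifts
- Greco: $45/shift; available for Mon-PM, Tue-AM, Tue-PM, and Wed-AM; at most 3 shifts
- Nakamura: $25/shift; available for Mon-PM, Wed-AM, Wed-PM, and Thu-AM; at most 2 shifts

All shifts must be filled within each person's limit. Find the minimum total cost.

$200

Picking the cheapest available lifeguard for each shift independently would cost $170, but that ignores the shift limits.
An optimal schedule: Mon-PM→Greco, Tue-AM→Jensen+Greco, Tue-PM→Jensen, Wed-AM→Nakamura, Wed-PM→Jensen, Thu-AM→Nakamura.
Total: 45 + 20 + 45 + 20 + 25 + 20 + 25 = $200.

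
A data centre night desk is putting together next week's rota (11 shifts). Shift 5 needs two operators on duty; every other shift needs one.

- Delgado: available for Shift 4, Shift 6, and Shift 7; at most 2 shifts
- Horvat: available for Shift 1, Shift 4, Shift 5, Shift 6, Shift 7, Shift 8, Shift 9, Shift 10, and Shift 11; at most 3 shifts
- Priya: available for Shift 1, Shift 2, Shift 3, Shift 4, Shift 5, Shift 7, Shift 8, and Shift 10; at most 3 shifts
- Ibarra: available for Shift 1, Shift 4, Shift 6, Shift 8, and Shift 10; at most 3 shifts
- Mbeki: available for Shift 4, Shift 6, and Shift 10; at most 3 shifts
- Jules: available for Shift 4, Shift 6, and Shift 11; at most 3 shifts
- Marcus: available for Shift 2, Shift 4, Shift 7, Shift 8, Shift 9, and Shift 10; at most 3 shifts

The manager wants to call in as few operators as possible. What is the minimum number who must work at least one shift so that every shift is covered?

4

12 slots to fill and no one can take more than 3, so at least ⌈12/3⌉ = 4 operators are needed.
Horvat, Priya, Ibarra, and Jules alone can cover everything: Shift 1→Ibarra, Shift 2→Priya, Shift 3→Priya, Shift 4→Jules, Shift 5→Horvat+Priya, Shift 6→Jules, Shift 7→Horvat, Shift 8→Ibarra, Shift 9→Horvat, Shift 10→Ibarra, Shift 11→Jules.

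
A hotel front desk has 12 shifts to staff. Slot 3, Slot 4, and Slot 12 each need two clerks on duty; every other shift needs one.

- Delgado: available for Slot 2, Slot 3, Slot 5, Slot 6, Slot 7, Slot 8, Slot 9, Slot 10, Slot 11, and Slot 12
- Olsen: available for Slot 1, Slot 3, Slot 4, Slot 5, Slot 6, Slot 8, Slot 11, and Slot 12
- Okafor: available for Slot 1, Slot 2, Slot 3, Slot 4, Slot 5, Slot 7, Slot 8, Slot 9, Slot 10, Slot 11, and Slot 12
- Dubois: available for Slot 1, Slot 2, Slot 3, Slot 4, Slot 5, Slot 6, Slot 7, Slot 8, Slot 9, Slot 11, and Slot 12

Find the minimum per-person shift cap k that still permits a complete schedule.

4

With 4 clerks and 15 worker-slots to fill, someone must work at least ⌈15/4⌉ = 4 shifts, so k ≥ 4.
k = 4 works: Slot 1→Olsen, Slot 2→Delgado, Slot 3→Okafor+Dubois, Slot 4→Olsen+Okafor, Slot 5→Olsen, Slot 6→Delgado, Slot 7→Delgado, Slot 8→Olsen, Slot 9→Okafor, Slot 10→Delgado, Slot 11→Dubois, Slot 12→Okafor+Dubois.
Loads: Delgado 4, Olsen 4, Okafor 4, Dubois 3 — all ≤ 4.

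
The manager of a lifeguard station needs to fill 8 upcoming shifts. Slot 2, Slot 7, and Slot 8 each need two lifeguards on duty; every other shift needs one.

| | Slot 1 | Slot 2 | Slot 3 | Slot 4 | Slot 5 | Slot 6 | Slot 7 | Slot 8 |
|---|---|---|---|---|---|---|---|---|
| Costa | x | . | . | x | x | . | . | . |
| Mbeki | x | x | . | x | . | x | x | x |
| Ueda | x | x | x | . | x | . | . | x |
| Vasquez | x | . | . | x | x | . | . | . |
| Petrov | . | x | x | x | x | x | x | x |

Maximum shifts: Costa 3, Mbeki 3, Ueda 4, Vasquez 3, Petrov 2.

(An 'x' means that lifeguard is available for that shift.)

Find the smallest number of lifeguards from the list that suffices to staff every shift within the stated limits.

4

11 slots to fill and no one can take more than 4, so at least ⌈11/4⌉ = 3 lifeguards are needed.
Any 3 lifeguards together have capacity at most 4+3+3 = 10 < 11 slots, so 3 can never suffice.
Costa, Mbeki, Ueda, and Petrov alone can cover everything: Slot 1→Costa, Slot 2→Mbeki+Ueda, Slot 3→Ueda, Slot 4→Costa, Slot 5→Costa, Slot 6→Mbeki, Slot 7→Mbeki+Petrov, Slot 8→Ueda+Petrov.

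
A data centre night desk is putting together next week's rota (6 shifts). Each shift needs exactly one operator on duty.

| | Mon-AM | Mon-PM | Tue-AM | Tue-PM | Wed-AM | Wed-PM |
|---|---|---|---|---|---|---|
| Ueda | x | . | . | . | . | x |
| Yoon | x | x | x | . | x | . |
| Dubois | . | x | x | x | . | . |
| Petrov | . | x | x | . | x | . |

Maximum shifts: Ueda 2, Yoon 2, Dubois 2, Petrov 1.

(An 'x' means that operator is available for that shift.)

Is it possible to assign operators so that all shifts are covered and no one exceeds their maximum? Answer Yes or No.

Tue-PM can only be covered by Dubois, so that assignment is forced.
Wed-PM can only be covered by Ueda, so that assignment is forced.
One valid schedule: Mon-AM→Ueda, Mon-PM→Yoon, Tue-AM→Dubois, Tue-PM→Dubois, Wed-AM→Yoon, Wed-PM→Ueda.
Loads: Ueda 2/2, Yoon 2/2, Dubois 2/2, Petrov 0/1 — all within limits.

Yes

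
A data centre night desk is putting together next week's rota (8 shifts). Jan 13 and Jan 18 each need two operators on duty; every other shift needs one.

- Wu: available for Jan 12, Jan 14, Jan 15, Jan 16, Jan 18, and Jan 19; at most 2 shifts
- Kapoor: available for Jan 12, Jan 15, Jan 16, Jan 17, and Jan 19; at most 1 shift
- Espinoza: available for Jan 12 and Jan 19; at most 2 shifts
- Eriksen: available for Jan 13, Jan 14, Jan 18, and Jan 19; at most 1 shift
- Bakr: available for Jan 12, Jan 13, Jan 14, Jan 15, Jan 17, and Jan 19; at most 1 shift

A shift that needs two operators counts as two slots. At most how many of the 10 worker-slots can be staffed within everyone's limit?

Total capacity across all operators is 2+1+2+1+1 = 7, and 10 slots are needed, so at most 7 can be filled.
An assignment achieving 7: Jan 12→Espinoza, Jan 13→Eriksen+Bakr, Jan 16→Wu, Jan 17→Kapoor, Jan 18→Wu, Jan 19→Espinoza.
Loads: Wu 2/2, Kapoor 1/1, Espinoza 2/2, Eriksen 1/1, Bakr 1/1.

7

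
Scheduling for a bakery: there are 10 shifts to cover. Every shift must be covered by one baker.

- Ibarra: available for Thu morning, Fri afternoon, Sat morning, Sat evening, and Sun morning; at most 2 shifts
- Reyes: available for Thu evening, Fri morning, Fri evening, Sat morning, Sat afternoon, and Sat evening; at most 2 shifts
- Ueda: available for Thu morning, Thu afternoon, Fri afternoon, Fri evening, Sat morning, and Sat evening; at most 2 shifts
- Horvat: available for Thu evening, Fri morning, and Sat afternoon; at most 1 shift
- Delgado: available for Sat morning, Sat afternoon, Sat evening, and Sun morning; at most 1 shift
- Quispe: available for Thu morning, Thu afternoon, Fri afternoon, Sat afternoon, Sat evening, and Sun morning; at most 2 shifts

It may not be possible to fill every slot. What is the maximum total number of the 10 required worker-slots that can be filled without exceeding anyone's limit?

Total capacity across all bakers is 2+2+2+1+1+2 = 10, and 10 slots are needed, so at most 10 can be filled.
An assignment achieving 10: Thu morning→Ibarra, Thu afternoon→Ueda, Thu evening→Reyes, Fri morning→Reyes, Fri afternoon→Ibarra, Fri evening→Ueda, Sat morning→Delgado, Sat afternoon→Horvat, Sat evening→Quispe, Sun morning→Quispe.
Loads: Ibarra 2/2, Reyes 2/2, Ueda 2/2, Horvat 1/1, Delgado 1/1, Quispe 2/2.

10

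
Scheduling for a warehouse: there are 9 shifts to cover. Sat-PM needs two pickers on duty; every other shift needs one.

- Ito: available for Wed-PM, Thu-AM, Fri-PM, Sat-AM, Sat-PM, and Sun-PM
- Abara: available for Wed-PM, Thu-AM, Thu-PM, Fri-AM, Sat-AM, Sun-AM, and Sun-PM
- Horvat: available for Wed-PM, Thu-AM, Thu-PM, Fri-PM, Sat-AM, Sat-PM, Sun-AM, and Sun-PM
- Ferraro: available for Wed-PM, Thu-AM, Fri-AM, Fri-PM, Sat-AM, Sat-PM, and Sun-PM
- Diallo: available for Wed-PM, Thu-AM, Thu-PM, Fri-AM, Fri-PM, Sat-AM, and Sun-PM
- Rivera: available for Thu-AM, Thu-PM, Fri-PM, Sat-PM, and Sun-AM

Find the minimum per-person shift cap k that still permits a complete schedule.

With 6 pickers and 10 worker-slots to fill, someone must work at least ⌈10/6⌉ = 2 shifts, so k ≥ 2.
k = 2 works: Wed-PM→Ito, Thu-AM→Diallo, Thu-PM→Horvat, Fri-AM→Abara, Fri-PM→Ito, Sat-AM→Horvat, Sat-PM→Ferraro+Rivera, Sun-AM→Abara, Sun-PM→Ferraro.
Loads: Ito 2, Abara 2, Horvat 2, Ferraro 2, Diallo 1, Rivera 1 — all ≤ 2.

2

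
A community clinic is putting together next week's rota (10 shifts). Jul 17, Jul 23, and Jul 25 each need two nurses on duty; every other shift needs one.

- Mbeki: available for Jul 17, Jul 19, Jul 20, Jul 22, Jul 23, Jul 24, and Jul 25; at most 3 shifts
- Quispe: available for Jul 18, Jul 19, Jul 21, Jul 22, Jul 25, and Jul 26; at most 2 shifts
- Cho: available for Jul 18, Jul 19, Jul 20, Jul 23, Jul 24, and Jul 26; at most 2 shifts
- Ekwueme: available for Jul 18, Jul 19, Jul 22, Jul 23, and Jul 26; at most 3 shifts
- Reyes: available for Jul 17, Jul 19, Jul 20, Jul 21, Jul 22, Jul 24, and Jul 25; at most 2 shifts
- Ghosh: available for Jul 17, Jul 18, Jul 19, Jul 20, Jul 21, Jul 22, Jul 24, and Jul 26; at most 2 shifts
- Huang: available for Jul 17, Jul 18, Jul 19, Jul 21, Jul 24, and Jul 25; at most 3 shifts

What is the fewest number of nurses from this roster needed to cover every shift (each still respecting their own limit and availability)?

13 slots to fill and no one can take more than 3, so at least ⌈13/3⌉ = 5 nurses are needed.
Mbeki, Quispe, Cho, Ekwueme, and Huang alone can cover everything: Jul 17→Mbeki+Huang, Jul 18→Ekwueme, Jul 19→Huang, Jul 20→Mbeki, Jul 21→Quispe, Jul 22→Mbeki, Jul 23→Cho+Ekwueme, Jul 24→Cho, Jul 25→Quispe+Huang, Jul 26→Ekwueme.

5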